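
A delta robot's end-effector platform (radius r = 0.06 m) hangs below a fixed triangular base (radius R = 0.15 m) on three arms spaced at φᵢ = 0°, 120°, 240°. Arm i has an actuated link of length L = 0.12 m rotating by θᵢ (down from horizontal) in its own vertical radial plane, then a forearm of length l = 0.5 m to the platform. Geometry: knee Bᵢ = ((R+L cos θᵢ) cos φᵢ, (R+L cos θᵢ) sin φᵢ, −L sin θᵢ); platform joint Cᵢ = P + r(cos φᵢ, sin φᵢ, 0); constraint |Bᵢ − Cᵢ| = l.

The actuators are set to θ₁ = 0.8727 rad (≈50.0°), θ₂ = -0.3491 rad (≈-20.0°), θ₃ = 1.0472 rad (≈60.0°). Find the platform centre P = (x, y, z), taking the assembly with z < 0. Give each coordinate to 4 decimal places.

(-0.0913, 0.2243, -0.4565)

arm 1 at φ=0.0°: (R−r)+L cos θ1 = 0.1671;  O1 = (0.1671, 0.0000, -0.0919)
φ2=120.0°: virtual centre (-0.1014, 0.1756, 0.0410), radius l
O3 = (0.1500·cos240.0°, 0.1500·sin240.0°, -0.1039) = (-0.0750, -0.1299, -0.1039)
subtract pairs → two planes through P
linear system: -0.5370x+0.3512y = 0.0064−0.2659z; -0.4843x+-0.2598y = -0.0031−-0.0240z
Cramer: x(z) = -0.0019+0.1960z;  y(z) = 0.0154-0.4576z
quadratic in z: (1.2478)z²+(0.1035)z+(-0.2127)=0, √Δ=1.0357 → z ∈ {-0.4565, 0.3735}; z = -0.4565 (taking z<0)
x = -0.0913, y = 0.2243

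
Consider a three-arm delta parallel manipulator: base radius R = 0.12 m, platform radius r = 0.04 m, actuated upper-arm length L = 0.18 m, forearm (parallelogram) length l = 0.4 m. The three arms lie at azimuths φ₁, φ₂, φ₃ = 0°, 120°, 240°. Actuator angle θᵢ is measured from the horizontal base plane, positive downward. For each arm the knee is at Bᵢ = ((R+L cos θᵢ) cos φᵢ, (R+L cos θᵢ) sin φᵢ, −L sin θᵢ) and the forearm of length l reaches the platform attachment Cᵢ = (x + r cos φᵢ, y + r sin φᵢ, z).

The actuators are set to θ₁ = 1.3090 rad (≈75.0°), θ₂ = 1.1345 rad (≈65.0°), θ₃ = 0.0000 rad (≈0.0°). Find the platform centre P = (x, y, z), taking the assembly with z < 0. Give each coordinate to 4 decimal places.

(-0.1518, -0.1809, -0.3969)

arm 1 at φ=0.0°: ρ1 = 0.1266;  centre 1 = (0.1266, 0.0000, -0.1739)
centre 2 = (0.1561·cos120.0°, 0.1561·sin120.0°, -0.1631) = (-0.0780, 0.1352, -0.1631)
arm 3 at φ=240.0°: ρ3 = 0.2600;  centre 3 = (-0.1300, -0.2252, 0.0000)
subtract pairs → two planes through P
linear system: -0.4092x+0.2703y = 0.0047−0.0215z; -0.5132x+-0.4503y = 0.0213−0.3477z
Cramer: x(z) = -0.0244+0.3209z;  y(z) = -0.0196+0.4065z
quadratic in z: (1.2682)z²+(0.2349)z+(-0.1066)=0, √Δ=0.7719 → z ∈ {-0.3969, 0.2117}; z = -0.3969 (taking z<0)
x = -0.1518, y = -0.1809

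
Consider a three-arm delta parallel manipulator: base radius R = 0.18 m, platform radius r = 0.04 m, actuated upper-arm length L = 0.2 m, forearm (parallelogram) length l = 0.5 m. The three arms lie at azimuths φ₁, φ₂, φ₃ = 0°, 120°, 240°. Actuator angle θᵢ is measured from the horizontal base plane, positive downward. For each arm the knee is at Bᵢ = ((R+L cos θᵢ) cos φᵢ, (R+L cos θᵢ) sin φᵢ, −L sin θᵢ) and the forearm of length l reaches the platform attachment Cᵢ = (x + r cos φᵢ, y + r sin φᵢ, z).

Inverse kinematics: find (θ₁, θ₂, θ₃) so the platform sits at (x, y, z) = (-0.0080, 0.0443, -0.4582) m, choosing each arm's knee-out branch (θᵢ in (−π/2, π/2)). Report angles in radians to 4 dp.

θ₁ = 0.4364, θ₂ = 0.2618, θ₃ = 0.5234

φ1=0.0° → target in arm frame (-0.0080, 0.0443)
  A cos θ + B sin θ = C:  0.1480·cos θ + -0.4582·sin θ = -0.0595
  θ1 = atan2(B,A) + arccos(C/0.4815) = 0.4364
rotate P by −φ2: (0.0424, -0.0152, -0.4582)
  A cos θ + B sin θ = C:  0.0976·cos θ + -0.4582·sin θ = -0.0243
  γ=atan2(-0.4582,0.0976)=-1.3609;  ψ=arccos(-0.0518)=1.6226;  θ2=γ+ψ≈0.2618
arm 3 (φ=240.0°): x'=-0.0344, y'=-0.0291
  e−x'=0.1744;  (l²−L²−(e−x')²−y'²−z²)/2L = -0.0780
  γ=atan2(-0.4582,0.1744)=-1.2072;  ψ=arccos(-0.1591)=1.7306;  θ3=γ+ψ≈0.5234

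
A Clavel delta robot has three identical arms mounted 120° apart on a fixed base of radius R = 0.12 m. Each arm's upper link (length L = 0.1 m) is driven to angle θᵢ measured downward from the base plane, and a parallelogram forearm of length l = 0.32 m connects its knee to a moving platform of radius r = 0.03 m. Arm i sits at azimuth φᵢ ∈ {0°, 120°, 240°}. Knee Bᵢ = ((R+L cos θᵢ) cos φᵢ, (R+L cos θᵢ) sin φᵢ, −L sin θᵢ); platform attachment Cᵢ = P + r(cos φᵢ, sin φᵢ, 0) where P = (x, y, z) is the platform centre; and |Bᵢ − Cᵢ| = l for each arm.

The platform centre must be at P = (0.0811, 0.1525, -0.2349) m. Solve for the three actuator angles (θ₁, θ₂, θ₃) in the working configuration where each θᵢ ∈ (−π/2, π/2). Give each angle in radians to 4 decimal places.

θ₁ = -0.2620, θ₂ = -0.3486, θ₃ = 1.3090

rotate P by −φ1: (0.0811, 0.1525, -0.2349)
  e−x'=0.0089;  (l²−L²−(e−x')²−y'²−z²)/2L = 0.0694
  √(A²+B²)=0.2351;  θ1 = -1.5329+1.2710 ≈ -0.2620
arm 2 (φ=120.0°): x'=0.0915, y'=-0.1465
  A cos θ + B sin θ = C:  -0.0015·cos θ + -0.2349·sin θ = 0.0788
  θ2 = atan2(B,A) + arccos(C/0.2349) = -0.3486
φ3=240.0° → target in arm frame (-0.1726, -0.0060)
  A=0.2626, B=-0.2349, C=(l²−L²−A²−y'²−z²)/(2L)=-0.1589
  γ=atan2(-0.2349,0.2626)=-0.7297;  ψ=arccos(-0.4510)=2.0387;  θ3=γ+ψ≈1.3090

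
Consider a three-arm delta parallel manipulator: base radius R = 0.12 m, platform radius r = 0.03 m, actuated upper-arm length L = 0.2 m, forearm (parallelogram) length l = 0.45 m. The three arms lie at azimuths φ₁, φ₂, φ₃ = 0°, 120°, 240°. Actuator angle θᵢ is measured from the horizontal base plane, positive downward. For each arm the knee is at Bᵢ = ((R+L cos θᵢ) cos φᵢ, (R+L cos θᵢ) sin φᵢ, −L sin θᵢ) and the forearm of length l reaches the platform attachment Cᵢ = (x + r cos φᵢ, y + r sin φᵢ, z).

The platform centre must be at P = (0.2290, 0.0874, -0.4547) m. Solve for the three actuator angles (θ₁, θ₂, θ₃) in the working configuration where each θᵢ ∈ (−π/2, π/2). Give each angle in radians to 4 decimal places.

θ₁ = 0.0871, θ₂ = 0.9598, θ₃ = 1.3089

rotate P by −φ1: (0.2290, 0.0874, -0.4547)
  e−x'=-0.1390;  (l²−L²−(e−x')²−y'²−z²)/2L = -0.1780
  θ1 = atan2(B,A) + arccos(C/0.4755) = 0.0871
φ2=120.0° → target in arm frame (-0.0388, -0.2420)
  A=0.1288, B=-0.4547, C=(l²−L²−A²−y'²−z²)/(2L)=-0.2985
  √(A²+B²)=0.4726;  θ2 = -1.2947+2.2546 ≈ 0.9598
φ3=240.0° → target in arm frame (-0.1902, 0.1546)
  A cos θ + B sin θ = C:  0.2802·cos θ + -0.4547·sin θ = -0.3667
  √(A²+B²)=0.5341;  θ3 = -1.0185+2.3275 ≈ 1.3089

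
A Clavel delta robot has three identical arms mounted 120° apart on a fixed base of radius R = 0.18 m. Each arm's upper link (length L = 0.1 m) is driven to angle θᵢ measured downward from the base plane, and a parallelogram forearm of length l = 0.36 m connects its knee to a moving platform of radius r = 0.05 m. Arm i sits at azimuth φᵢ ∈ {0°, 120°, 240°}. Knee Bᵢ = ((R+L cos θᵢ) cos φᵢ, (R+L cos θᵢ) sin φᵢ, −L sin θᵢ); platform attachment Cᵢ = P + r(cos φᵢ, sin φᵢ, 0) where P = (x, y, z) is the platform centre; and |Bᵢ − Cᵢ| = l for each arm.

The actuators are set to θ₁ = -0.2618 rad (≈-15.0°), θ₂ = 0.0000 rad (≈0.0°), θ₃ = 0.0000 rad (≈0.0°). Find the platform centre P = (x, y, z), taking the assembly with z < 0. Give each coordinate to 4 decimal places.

(0.0190, 0.0000, -0.2683)

arm 1 at φ=0.0°: e+L cos θ1 = 0.2266;  S1 = (0.2266, 0.0000, 0.0259)
arm 2 at φ=120.0°: e+L cos θ2 = 0.2300;  S2 = (-0.1150, 0.1992, 0.0000)
S3 = (0.2300·cos240.0°, 0.2300·sin240.0°, 0.0000) = (-0.1150, -0.1992, 0.0000)
|S₂|²−|S₁|² = 0.0009;  |S₃|²−|S₁|² = 0.0009
[-0.6832 0.3984 -0.0518]·P = 0.0009;  [-0.6832 -0.3984 -0.0518]·P = 0.0009
det = 0.5443;  x = -0.0013+-0.0758z,  y = 0.0000+0.0000z
sphere 1 gives Az²+Bz+C=0 with A=1.0057, B=-0.0172, C=-0.0770;  B²−4AC=0.3101;  roots -0.2683, 0.2854;  negative root z = -0.2683
x = 0.0190, y = 0.0000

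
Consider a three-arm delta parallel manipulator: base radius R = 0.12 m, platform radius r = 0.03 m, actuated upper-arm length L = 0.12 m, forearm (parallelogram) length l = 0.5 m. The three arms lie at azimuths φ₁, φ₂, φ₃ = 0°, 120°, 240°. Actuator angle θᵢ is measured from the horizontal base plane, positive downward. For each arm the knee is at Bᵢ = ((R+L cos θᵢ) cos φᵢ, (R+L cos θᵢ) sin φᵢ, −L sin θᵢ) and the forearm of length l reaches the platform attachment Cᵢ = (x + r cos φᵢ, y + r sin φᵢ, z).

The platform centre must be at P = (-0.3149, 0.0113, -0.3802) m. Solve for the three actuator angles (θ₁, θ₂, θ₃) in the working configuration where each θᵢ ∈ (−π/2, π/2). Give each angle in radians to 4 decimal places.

θ₁ = 1.3966, θ₂ = -0.3487, θ₃ = -0.2617

arm 1 (φ=0.0°): x'=-0.3149, y'=0.0113
  e−x'=0.4049;  (l²−L²−(e−x')²−y'²−z²)/2L = -0.3043
  √(A²+B²)=0.5554;  θ1 = -0.7539+2.1505 ≈ 1.3966
arm 2 (φ=120.0°): x'=0.1672, y'=0.2671
  A cos θ + B sin θ = C:  -0.0772·cos θ + -0.3802·sin θ = 0.0573
  γ=atan2(-0.3802,-0.0772)=-1.7712;  ψ=arccos(0.1478)=1.4225;  θ2=γ+ψ≈-0.3487
φ3=240.0° → target in arm frame (0.1477, -0.2784)
  A cos θ + B sin θ = C:  -0.0577·cos θ + -0.3802·sin θ = 0.0427
  θ3 = atan2(B,A) + arccos(C/0.3845) = -0.2617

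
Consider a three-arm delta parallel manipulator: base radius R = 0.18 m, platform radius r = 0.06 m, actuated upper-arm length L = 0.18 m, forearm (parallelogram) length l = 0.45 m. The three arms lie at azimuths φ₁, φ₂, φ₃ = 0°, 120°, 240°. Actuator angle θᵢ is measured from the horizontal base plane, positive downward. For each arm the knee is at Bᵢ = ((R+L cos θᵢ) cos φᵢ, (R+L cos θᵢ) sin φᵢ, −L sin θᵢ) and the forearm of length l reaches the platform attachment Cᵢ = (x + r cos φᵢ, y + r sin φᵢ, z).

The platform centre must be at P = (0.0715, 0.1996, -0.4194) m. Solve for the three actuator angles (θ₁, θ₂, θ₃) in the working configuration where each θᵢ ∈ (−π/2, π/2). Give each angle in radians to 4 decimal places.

rotate P by −φ1: (0.0715, 0.1996, -0.4194)
  A cos θ + B sin θ = C:  0.0485·cos θ + -0.4194·sin θ = -0.1333
  θ1 = atan2(B,A) + arccos(C/0.4222) = 0.4364
φ2=120.0° → target in arm frame (0.1371, -0.1617)
  A=-0.0171, B=-0.4194, C=(l²−L²−A²−y'²−z²)/(2L)=-0.0896
  √(A²+B²)=0.4197;  θ2 = -1.6116+1.7858 ≈ 0.1743
rotate P by −φ3: (-0.2086, -0.0379, -0.4194)
  e−x'=0.3286;  (l²−L²−(e−x')²−y'²−z²)/2L = -0.3200
  √(A²+B²)=0.5328;  θ3 = -0.9062+2.2151 ≈ 1.3090

θ₁ = 0.4364, θ₂ = 0.1743, θ₃ = 1.3090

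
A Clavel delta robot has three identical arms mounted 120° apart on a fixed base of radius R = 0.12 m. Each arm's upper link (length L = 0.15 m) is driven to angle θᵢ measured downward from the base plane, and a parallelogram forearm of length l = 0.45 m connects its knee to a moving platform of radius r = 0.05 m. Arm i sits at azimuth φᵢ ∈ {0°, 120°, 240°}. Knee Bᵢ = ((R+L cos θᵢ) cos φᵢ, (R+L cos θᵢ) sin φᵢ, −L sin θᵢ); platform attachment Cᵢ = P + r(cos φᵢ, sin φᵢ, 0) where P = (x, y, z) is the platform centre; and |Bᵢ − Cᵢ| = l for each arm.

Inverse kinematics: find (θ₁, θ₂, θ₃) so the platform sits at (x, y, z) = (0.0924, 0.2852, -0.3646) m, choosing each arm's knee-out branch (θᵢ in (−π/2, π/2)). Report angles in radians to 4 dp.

θ₁ = 0.2615, θ₂ = -0.1750, θ₃ = 1.3959

rotate P by −φ1: (0.0924, 0.2852, -0.3646)
  A=-0.0224, B=-0.3646, C=(l²−L²−A²−y'²−z²)/(2L)=-0.1159
  θ1 = atan2(B,A) + arccos(C/0.3653) = 0.2615
φ2=120.0° → target in arm frame (0.2008, -0.2226)
  A cos θ + B sin θ = C:  -0.1308·cos θ + -0.3646·sin θ = -0.0653
  θ2 = atan2(B,A) + arccos(C/0.3873) = -0.1750
φ3=240.0° → target in arm frame (-0.2932, -0.0626)
  A cos θ + B sin θ = C:  0.3632·cos θ + -0.3646·sin θ = -0.2959
  γ=atan2(-0.3646,0.3632)=-0.7873;  ψ=arccos(-0.5749)=2.1833;  θ3=γ+ψ≈1.3959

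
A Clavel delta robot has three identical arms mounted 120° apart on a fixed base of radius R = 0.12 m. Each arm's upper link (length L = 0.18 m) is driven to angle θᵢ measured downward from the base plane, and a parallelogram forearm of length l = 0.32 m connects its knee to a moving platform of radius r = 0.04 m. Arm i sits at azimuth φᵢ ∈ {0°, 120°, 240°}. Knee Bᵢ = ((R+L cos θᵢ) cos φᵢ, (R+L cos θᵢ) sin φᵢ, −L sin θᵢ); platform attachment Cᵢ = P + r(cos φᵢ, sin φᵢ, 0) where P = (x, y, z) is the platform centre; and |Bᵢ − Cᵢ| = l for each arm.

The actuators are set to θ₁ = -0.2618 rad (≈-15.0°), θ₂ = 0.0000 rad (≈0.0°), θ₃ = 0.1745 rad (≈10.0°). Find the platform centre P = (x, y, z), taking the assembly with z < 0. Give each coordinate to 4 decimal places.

O1 = (0.2539·cos0.0°, 0.2539·sin0.0°, 0.0466) = (0.2539, 0.0000, 0.0466)
O2 = (0.2600·cos120.0°, 0.2600·sin120.0°, 0.0000) = (-0.1300, 0.2252, 0.0000)
arm 3 at φ=240.0°: (R−r)+L cos θ3 = 0.2573;  O3 = (-0.1286, -0.2228, -0.0313)
|O₂|²−|O₁|² = 0.0010;  |O₃|²−|O₁|² = 0.0005
plane₁₂: -0.7677x+0.4503y+-0.0932z = 0.0010
det = 0.6866;  x = -0.0010+-0.1626z,  y = 0.0005+-0.0703z
into |P−O₁|² = l²: 1.0314z² + -0.0104z + -0.0353 = 0;  Δ = 0.1456;  z = -0.1800 or 0.1900 → z<0 root = -0.1800
x = 0.0283, y = 0.0131

(0.0283, 0.0131, -0.1800)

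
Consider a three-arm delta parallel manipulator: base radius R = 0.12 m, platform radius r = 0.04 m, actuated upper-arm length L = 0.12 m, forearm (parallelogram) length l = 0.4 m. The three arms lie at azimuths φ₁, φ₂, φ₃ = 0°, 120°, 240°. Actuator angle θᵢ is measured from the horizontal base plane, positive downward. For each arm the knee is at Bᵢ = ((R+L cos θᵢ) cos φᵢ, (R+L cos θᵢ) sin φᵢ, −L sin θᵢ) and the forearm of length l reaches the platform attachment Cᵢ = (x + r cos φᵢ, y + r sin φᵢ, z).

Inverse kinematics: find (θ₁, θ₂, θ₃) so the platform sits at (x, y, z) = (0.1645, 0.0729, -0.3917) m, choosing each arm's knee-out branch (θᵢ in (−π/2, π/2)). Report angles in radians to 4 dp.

φ1=0.0° → target in arm frame (0.1645, 0.0729)
  e−x'=-0.0845;  (l²−L²−(e−x')²−y'²−z²)/2L = -0.0845
  θ1 = atan2(B,A) + arccos(C/0.4007) = 0.0000
rotate P by −φ2: (-0.0191, -0.1789, -0.3917)
  A cos θ + B sin θ = C:  0.0991·cos θ + -0.3917·sin θ = -0.2069
  γ=atan2(-0.3917,0.0991)=-1.3230;  ψ=arccos(-0.5121)=2.1085;  θ2=γ+ψ≈0.7855
arm 3 (φ=240.0°): x'=-0.1454, y'=0.1060
  e−x'=0.2254;  (l²−L²−(e−x')²−y'²−z²)/2L = -0.2911
  γ=atan2(-0.3917,0.2254)=-1.0487;  ψ=arccos(-0.6442)=2.2707;  θ3=γ+ψ≈1.2221

θ₁ = 0.0000, θ₂ = 0.7855, θ₃ = 1.2221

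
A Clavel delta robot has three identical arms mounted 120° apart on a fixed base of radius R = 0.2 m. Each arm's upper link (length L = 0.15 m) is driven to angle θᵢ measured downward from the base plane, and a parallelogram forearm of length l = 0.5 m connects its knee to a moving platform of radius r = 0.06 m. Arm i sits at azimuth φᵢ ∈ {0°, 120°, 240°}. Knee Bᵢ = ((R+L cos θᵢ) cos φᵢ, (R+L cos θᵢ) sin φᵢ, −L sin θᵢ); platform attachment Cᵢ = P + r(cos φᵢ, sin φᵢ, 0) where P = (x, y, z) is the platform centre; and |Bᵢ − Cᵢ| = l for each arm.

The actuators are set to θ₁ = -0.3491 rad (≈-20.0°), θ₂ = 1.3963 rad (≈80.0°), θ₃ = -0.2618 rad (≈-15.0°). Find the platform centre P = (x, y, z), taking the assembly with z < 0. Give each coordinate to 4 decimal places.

centre 1 = (0.2810·cos0.0°, 0.2810·sin0.0°, 0.0513) = (0.2810, 0.0000, 0.0513)
centre 2 = (0.1660·cos120.0°, 0.1660·sin120.0°, -0.1477) = (-0.0830, 0.1438, -0.1477)
arm 3 at φ=240.0°: (R−r)+L cos θ3 = 0.2849;  centre 3 = (-0.1424, -0.2467, 0.0388)
|centre ₂|²−|centre ₁|² = -0.0322;  |centre ₃|²−|centre ₁|² = 0.0011
[-0.7279 0.2876 -0.3981]·P = -0.0322;  [-0.8468 -0.4934 -0.0250]·P = 0.0011
Cramer: x(z) = 0.0258-0.3378z;  y(z) = -0.0465+0.5291z
into |P−centre ₁|² = l²: 1.3940z² + 0.0205z + -0.1801 = 0;  Δ = 1.0047;  z = -0.3669 or 0.3522 → z<0 root = -0.3669
x = 0.1497, y = -0.2406

(0.1497, -0.2406, -0.3669)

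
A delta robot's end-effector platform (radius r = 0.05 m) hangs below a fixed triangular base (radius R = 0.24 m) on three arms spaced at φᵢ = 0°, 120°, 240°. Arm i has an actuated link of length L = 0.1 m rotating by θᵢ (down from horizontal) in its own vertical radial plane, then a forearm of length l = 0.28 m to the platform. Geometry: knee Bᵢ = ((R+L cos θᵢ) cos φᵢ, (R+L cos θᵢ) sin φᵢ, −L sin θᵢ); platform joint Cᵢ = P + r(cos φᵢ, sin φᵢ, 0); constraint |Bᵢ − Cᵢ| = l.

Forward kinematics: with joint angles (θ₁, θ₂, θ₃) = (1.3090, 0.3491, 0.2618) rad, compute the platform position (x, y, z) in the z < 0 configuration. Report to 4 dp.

arm 1 at φ=0.0°: e+L cos θ1 = 0.2159;  O1 = (0.2159, 0.0000, -0.0966)
φ2=120.0°: virtual centre (-0.1420, 0.2459, -0.0342), radius l
O3 = (0.2866·cos240.0°, 0.2866·sin240.0°, -0.0259) = (-0.1433, -0.2482, -0.0259)
eliminate P² terms by subtracting sphere 1 from 2 and 3
linear system: -0.7157x+0.4918y = 0.0259−0.1248z; -0.7184x+-0.4964y = 0.0269−0.1414z
Cramer: x(z) = -0.0368+0.1856z;  y(z) = -0.0009+0.0164z
into |P−O₁|² = l²: 1.0347z² + 0.0994z + -0.0052 = 0;  Δ = 0.0315;  z = -0.1338 or 0.0378 → z<0 root = -0.1338
x = -0.0616, y = -0.0031

(-0.0616, -0.0031, -0.1338)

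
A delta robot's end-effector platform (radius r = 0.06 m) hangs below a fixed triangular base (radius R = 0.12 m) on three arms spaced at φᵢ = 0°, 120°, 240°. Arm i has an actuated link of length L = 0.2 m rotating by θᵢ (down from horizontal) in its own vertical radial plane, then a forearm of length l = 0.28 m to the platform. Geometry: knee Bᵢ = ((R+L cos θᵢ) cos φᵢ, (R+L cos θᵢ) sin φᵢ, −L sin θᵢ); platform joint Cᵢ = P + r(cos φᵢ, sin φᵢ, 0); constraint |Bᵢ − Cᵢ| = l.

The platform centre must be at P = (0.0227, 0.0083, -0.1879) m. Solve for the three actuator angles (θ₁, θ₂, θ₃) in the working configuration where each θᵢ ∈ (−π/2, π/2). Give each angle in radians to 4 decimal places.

θ₁ = 0.1746, θ₂ = 0.3491, θ₃ = 0.4366

φ1=0.0° → target in arm frame (0.0227, 0.0083)
  e−x'=0.0373;  (l²−L²−(e−x')²−y'²−z²)/2L = 0.0041
  θ1 = atan2(B,A) + arccos(C/0.1916) = 0.1746
φ2=120.0° → target in arm frame (-0.0042, -0.0238)
  e−x'=0.0642;  (l²−L²−(e−x')²−y'²−z²)/2L = -0.0040
  √(A²+B²)=0.1986;  θ2 = -1.2417+1.5908 ≈ 0.3491
arm 3 (φ=240.0°): x'=-0.0185, y'=0.0155
  A=0.0785, B=-0.1879, C=(l²−L²−A²−y'²−z²)/(2L)=-0.0083
  γ=atan2(-0.1879,0.0785)=-1.1749;  ψ=arccos(-0.0407)=1.6115;  θ3=γ+ψ≈0.4366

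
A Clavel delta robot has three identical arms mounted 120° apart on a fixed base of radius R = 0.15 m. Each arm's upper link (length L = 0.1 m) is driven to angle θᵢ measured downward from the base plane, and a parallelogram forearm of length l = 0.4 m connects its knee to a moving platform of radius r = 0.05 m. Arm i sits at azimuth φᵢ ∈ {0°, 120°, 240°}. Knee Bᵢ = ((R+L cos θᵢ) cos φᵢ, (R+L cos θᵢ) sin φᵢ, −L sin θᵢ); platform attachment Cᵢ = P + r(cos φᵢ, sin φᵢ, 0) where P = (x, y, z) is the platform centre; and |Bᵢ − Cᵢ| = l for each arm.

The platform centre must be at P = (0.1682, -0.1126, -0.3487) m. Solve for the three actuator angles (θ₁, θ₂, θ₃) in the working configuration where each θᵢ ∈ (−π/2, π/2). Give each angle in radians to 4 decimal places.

φ1=0.0° → target in arm frame (0.1682, -0.1126)
  A cos θ + B sin θ = C:  -0.0682·cos θ + -0.3487·sin θ = 0.0554
  θ1 = atan2(B,A) + arccos(C/0.3553) = -0.3497
rotate P by −φ2: (-0.1816, -0.0894, -0.3487)
  e−x'=0.2816;  (l²−L²−(e−x')²−y'²−z²)/2L = -0.2944
  θ2 = atan2(B,A) + arccos(C/0.4482) = 1.3960
φ3=240.0° → target in arm frame (0.0134, 0.2020)
  A=0.0866, B=-0.3487, C=(l²−L²−A²−y'²−z²)/(2L)=-0.0994
  γ=atan2(-0.3487,0.0866)=-1.3274;  ψ=arccos(-0.2766)=1.8511;  θ3=γ+ψ≈0.5237

θ₁ = -0.3497, θ₂ = 1.3960, θ₃ = 0.5237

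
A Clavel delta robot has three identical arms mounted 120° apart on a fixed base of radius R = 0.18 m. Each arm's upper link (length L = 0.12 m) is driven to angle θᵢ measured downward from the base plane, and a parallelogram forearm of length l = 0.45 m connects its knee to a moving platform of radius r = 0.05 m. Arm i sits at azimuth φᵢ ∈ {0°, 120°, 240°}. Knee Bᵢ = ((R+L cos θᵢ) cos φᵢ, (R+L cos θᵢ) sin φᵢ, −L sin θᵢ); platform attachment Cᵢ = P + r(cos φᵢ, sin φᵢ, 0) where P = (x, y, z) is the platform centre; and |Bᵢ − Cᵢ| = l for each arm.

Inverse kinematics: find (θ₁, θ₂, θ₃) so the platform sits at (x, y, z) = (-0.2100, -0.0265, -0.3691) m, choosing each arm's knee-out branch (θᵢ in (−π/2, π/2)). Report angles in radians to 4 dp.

arm 1 (φ=0.0°): x'=-0.2100, y'=-0.0265
  A=0.3400, B=-0.3691, C=(l²−L²−A²−y'²−z²)/(2L)=-0.2685
  θ1 = atan2(B,A) + arccos(C/0.5018) = 1.3089
arm 2 (φ=120.0°): x'=0.0821, y'=0.1951
  A=0.0479, B=-0.3691, C=(l²−L²−A²−y'²−z²)/(2L)=0.0479
  θ2 = atan2(B,A) + arccos(C/0.3722) = 0.0001
arm 3 (φ=240.0°): x'=0.1279, y'=-0.1686
  A cos θ + B sin θ = C:  0.0021·cos θ + -0.3691·sin θ = 0.0976
  √(A²+B²)=0.3691;  θ3 = -1.5652+1.3031 ≈ -0.2621

θ₁ = 1.3089, θ₂ = 0.0001, θ₃ = -0.2621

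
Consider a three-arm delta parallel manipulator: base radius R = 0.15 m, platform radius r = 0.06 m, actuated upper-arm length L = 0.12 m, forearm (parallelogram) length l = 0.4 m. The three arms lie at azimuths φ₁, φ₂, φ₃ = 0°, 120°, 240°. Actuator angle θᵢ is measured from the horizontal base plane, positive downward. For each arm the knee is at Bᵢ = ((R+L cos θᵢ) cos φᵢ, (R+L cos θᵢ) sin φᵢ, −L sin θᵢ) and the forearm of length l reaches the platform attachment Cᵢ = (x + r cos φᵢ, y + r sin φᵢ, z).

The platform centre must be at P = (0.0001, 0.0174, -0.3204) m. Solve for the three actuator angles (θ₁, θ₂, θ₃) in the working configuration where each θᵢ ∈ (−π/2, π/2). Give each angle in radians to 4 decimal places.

arm 1 (φ=0.0°): x'=0.0001, y'=0.0174
  A cos θ + B sin θ = C:  0.0899·cos θ + -0.3204·sin θ = 0.1440
  √(A²+B²)=0.3328;  θ1 = -1.2972+1.1233 ≈ -0.1739
rotate P by −φ2: (0.0150, -0.0088, -0.3204)
  e−x'=0.0750;  (l²−L²−(e−x')²−y'²−z²)/2L = 0.1552
  γ=atan2(-0.3204,0.0750)=-1.3409;  ψ=arccos(0.4716)=1.0797;  θ2=γ+ψ≈-0.2612
rotate P by −φ3: (-0.0151, -0.0086, -0.3204)
  e−x'=0.1051;  (l²−L²−(e−x')²−y'²−z²)/2L = 0.1326
  √(A²+B²)=0.3372;  θ3 = -1.2538+1.1667 ≈ -0.0871

θ₁ = -0.1739, θ₂ = -0.2612, θ₃ = -0.0871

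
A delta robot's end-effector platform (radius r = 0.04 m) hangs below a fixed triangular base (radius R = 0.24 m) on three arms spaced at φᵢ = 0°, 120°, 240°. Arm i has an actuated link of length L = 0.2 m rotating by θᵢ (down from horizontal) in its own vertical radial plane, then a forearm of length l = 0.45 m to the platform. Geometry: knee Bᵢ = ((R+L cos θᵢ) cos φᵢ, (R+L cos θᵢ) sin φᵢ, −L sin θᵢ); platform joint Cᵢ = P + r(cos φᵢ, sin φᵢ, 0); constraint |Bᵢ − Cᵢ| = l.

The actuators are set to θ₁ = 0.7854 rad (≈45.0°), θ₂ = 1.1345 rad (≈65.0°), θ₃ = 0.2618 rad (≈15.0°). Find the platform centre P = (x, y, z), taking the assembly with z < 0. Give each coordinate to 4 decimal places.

φ1=0.0°: virtual centre (0.3414, 0.0000, -0.1414), radius l
S2 = (0.2845·cos120.0°, 0.2845·sin120.0°, -0.1813) = (-0.1423, 0.2464, -0.1813)
φ3=240.0°: virtual centre (-0.1966, -0.3405, -0.0518), radius l
|S₂|²−|S₁|² = -0.0228;  |S₃|²−|S₁|² = 0.0207
[-0.9674 0.4928 -0.0797]·P = -0.0228;  [-1.0760 -0.6810 0.1793]·P = 0.0207
det = 1.1891;  x = 0.0045+0.0287z,  y = -0.0374+0.2180z
into |P−S₁|² = l²: 1.0483z² + 0.2472z + -0.0676 = 0;  Δ = 0.3444;  z = -0.3978 or 0.1620 → z<0 root = -0.3978
x = -0.0070, y = -0.1242

(-0.0070, -0.1242, -0.3978)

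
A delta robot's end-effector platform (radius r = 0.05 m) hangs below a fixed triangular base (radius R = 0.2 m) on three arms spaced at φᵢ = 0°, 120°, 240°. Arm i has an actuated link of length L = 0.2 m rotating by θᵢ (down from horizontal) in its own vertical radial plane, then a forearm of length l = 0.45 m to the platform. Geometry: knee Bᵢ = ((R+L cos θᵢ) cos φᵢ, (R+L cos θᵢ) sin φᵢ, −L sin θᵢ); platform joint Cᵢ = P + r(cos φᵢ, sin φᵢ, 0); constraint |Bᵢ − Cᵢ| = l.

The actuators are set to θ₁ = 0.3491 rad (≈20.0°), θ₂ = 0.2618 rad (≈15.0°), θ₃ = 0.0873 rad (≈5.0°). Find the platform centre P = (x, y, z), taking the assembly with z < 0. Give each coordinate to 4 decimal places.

(-0.0244, -0.0205, -0.3344)

arm 1 at φ=0.0°: e+L cos θ1 = 0.3379;  O1 = (0.3379, 0.0000, -0.0684)
φ2=120.0°: virtual centre (-0.1716, 0.2972, -0.0518), radius l
φ3=240.0°: virtual centre (-0.1746, -0.3024, -0.0174), radius l
eliminate P² terms by subtracting sphere 1 from 2 and 3
[-1.0191 0.5944 0.0333]·P = 0.0016;  [-1.0251 -0.6049 0.1019]·P = 0.0034
Cramer: x(z) = -0.0024+0.0659z;  y(z) = -0.0015+0.0569z
quadratic in z: (1.0076)z²+(0.0918)z+(-0.0820)=0, √Δ=0.5821 → z ∈ {-0.3344, 0.2433}; z = -0.3344 (taking z<0)
x = -0.0244, y = -0.0205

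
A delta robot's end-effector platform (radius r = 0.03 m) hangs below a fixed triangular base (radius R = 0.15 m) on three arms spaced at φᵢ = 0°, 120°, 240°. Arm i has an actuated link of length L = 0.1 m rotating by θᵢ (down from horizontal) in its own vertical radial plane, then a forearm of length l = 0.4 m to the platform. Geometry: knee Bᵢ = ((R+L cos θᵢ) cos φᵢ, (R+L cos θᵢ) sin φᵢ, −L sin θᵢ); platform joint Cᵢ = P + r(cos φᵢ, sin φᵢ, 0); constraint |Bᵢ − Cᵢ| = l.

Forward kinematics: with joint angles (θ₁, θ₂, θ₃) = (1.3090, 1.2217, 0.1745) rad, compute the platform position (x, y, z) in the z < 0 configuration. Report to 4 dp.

arm 1 at φ=0.0°: (R−r)+L cos θ1 = 0.1459;  O1 = (0.1459, 0.0000, -0.0966)
O2 = (0.1542·cos120.0°, 0.1542·sin120.0°, -0.0940) = (-0.0771, 0.1335, -0.0940)
arm 3 at φ=240.0°: (R−r)+L cos θ3 = 0.2185;  O3 = (-0.1092, -0.1892, -0.0174)
subtract pairs → two planes through P
linear system: -0.4460x+0.2671y = 0.0020−0.0052z; -0.5102x+-0.3784y = 0.0174−0.1585z
det = 0.3050;  x = -0.0177+0.1453z,  y = -0.0221+0.2229z
into |P−O₁|² = l²: 1.0708z² + 0.1358z + -0.1234 = 0;  Δ = 0.5470;  z = -0.4088 or 0.2820 → z<0 root = -0.4088
x = -0.0771, y = -0.1132

(-0.0771, -0.1132, -0.4088)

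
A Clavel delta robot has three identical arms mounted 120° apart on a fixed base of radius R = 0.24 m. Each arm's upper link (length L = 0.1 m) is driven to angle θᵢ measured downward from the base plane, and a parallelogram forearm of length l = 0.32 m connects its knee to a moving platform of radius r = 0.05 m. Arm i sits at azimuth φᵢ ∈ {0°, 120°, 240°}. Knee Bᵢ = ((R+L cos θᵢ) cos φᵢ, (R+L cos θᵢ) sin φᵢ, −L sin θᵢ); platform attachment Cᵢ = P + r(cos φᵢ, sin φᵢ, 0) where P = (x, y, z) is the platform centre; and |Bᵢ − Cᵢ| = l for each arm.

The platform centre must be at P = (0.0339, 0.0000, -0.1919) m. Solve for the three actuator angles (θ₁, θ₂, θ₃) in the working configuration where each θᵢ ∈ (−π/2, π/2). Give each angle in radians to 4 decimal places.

θ₁ = 0.0003, θ₂ = 0.6110, θ₃ = 0.6110

φ1=0.0° → target in arm frame (0.0339, 0.0000)
  A=0.1561, B=-0.1919, C=(l²−L²−A²−y'²−z²)/(2L)=0.1560
  γ=atan2(-0.1919,0.1561)=-0.8879;  ψ=arccos(0.6308)=0.8882;  θ1=γ+ψ≈0.0003
φ2=120.0° → target in arm frame (-0.0169, -0.0294)
  A cos θ + B sin θ = C:  0.2069·cos θ + -0.1919·sin θ = 0.0594
  θ2 = atan2(B,A) + arccos(C/0.2822) = 0.6110
φ3=240.0° → target in arm frame (-0.0170, 0.0294)
  e−x'=0.2070;  (l²−L²−(e−x')²−y'²−z²)/2L = 0.0594
  θ3 = atan2(B,A) + arccos(C/0.2822) = 0.6110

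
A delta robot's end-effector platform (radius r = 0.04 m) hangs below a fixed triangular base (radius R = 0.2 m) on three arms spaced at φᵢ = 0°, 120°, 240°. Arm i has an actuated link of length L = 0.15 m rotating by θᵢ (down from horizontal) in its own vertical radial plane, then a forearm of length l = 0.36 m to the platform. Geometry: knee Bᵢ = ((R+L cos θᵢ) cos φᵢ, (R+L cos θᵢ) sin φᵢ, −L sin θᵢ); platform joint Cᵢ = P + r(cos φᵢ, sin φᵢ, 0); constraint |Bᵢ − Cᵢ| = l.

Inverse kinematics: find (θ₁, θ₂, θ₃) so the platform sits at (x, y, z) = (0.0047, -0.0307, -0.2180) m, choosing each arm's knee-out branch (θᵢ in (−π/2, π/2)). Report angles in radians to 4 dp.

θ₁ = 0.1747, θ₂ = 0.4361, θ₃ = -0.0006

arm 1 (φ=0.0°): x'=0.0047, y'=-0.0307
  e−x'=0.1553;  (l²−L²−(e−x')²−y'²−z²)/2L = 0.1151
  γ=atan2(-0.2180,0.1553)=-0.9518;  ψ=arccos(0.4298)=1.1265;  θ1=γ+ψ≈0.1747
arm 2 (φ=120.0°): x'=-0.0289, y'=0.0113
  A cos θ + B sin θ = C:  0.1889·cos θ + -0.2180·sin θ = 0.0792
  θ2 = atan2(B,A) + arccos(C/0.2885) = 0.4361
arm 3 (φ=240.0°): x'=0.0242, y'=0.0194
  e−x'=0.1358;  (l²−L²−(e−x')²−y'²−z²)/2L = 0.1359
  √(A²+B²)=0.2568;  θ3 = -1.0138+1.0132 ≈ -0.0006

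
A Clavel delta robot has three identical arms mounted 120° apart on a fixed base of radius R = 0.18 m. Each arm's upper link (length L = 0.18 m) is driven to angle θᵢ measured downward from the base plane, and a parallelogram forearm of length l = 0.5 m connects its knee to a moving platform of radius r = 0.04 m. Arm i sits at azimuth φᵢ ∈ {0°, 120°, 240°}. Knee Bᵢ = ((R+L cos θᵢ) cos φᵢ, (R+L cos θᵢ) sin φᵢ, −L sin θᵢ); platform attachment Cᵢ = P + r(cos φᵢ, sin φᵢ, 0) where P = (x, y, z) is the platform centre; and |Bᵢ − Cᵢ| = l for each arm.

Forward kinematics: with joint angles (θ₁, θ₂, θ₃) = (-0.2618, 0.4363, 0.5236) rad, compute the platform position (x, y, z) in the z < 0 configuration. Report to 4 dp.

arm 1 at φ=0.0°: ρ1 = 0.3139;  centre 1 = (0.3139, 0.0000, 0.0466)
centre 2 = (0.3031·cos120.0°, 0.3031·sin120.0°, -0.0761) = (-0.1516, 0.2625, -0.0761)
centre 3 = (0.2959·cos240.0°, 0.2959·sin240.0°, -0.0900) = (-0.1479, -0.2562, -0.0900)
eliminate P² terms by subtracting sphere 1 from 2 and 3
[-0.9309 0.5251 -0.2453]·P = -0.0030;  [-0.9236 -0.5125 -0.2732]·P = -0.0050
Cramer: x(z) = 0.0043-0.2798z;  y(z) = 0.0020-0.0288z
into |P−centre ₁|² = l²: 1.0791z² + 0.0799z + -0.1520 = 0;  Δ = 0.6626;  z = -0.4142 or 0.3401 → z<0 root = -0.4142
x = 0.1202, y = 0.0139

(0.1202, 0.0139, -0.4142)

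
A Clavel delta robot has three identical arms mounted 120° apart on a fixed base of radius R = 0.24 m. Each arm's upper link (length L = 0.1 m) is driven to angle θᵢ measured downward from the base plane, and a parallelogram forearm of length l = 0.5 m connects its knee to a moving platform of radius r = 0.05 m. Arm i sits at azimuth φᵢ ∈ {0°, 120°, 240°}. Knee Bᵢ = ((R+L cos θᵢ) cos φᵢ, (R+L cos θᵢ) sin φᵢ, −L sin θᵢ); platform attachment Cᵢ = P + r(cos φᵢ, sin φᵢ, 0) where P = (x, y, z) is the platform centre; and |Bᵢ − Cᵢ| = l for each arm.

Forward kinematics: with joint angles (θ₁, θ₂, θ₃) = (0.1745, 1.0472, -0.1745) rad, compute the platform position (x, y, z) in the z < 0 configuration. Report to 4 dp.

φ1=0.0°: virtual centre (0.2885, 0.0000, -0.0174), radius l
arm 2 at φ=120.0°: ρ2 = 0.2400;  centre 2 = (-0.1200, 0.2078, -0.0866)
arm 3 at φ=240.0°: ρ3 = 0.2885;  centre 3 = (-0.1442, -0.2498, 0.0174)
eliminate P² terms by subtracting sphere 1 from 2 and 3
[-0.8170 0.4157 -0.1385]·P = -0.0184;  [-0.8654 -0.4997 0.0694]·P = 0.0000
det = 0.7680;  x = 0.0120+-0.0525z,  y = -0.0208+0.2299z
quadratic in z: (1.0556)z²+(0.0542)z+(-0.1728)=0, √Δ=0.8560 → z ∈ {-0.4311, 0.3797}; z = -0.4311 (taking z<0)
x = 0.0346, y = -0.1199

(0.0346, -0.1199, -0.4311)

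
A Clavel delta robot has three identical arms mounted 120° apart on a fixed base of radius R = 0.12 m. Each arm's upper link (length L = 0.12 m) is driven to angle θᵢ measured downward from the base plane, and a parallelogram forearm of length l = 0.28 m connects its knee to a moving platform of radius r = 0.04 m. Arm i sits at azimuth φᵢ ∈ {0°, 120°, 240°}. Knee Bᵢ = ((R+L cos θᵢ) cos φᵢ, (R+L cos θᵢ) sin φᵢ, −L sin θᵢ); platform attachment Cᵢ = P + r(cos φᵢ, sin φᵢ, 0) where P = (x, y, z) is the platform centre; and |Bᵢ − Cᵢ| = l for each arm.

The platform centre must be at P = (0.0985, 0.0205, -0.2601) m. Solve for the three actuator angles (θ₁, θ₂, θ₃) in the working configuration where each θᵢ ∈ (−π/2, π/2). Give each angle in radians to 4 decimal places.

θ₁ = -0.0004, θ₂ = 0.7853, θ₃ = 0.9599

arm 1 (φ=0.0°): x'=0.0985, y'=0.0205
  A cos θ + B sin θ = C:  -0.0185·cos θ + -0.2601·sin θ = -0.0184
  θ1 = atan2(B,A) + arccos(C/0.2608) = -0.0004
arm 2 (φ=120.0°): x'=-0.0315, y'=-0.0956
  e−x'=0.1115;  (l²−L²−(e−x')²−y'²−z²)/2L = -0.1051
  θ2 = atan2(B,A) + arccos(C/0.2830) = 0.7853
rotate P by −φ3: (-0.0670, 0.0751, -0.2601)
  e−x'=0.1470;  (l²−L²−(e−x')²−y'²−z²)/2L = -0.1287
  θ3 = atan2(B,A) + arccos(C/0.2988) = 0.9599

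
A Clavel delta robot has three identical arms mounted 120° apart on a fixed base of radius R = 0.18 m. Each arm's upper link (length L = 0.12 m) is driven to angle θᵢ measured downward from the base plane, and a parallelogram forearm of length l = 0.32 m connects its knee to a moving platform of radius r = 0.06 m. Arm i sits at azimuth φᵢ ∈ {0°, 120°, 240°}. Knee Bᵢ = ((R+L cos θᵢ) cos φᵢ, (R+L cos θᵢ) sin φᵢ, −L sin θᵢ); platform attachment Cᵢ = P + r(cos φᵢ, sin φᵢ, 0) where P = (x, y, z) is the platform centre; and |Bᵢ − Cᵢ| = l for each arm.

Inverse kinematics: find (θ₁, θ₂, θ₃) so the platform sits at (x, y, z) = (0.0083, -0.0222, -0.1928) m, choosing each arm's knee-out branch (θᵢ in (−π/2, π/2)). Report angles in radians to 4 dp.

φ1=0.0° → target in arm frame (0.0083, -0.0222)
  e−x'=0.1117;  (l²−L²−(e−x')²−y'²−z²)/2L = 0.1577
  γ=atan2(-0.1928,0.1117)=-1.0457;  ψ=arccos(0.7079)=0.7842;  θ1=γ+ψ≈-0.2615
φ2=120.0° → target in arm frame (-0.0234, 0.0039)
  A cos θ + B sin θ = C:  0.1434·cos θ + -0.1928·sin θ = 0.1261
  γ=atan2(-0.1928,0.1434)=-0.9314;  ψ=arccos(0.5247)=1.0184;  θ2=γ+ψ≈0.0871
rotate P by −φ3: (0.0151, 0.0183, -0.1928)
  A cos θ + B sin θ = C:  0.1049·cos θ + -0.1928·sin θ = 0.1645
  γ=atan2(-0.1928,0.1049)=-1.0724;  ψ=arccos(0.7495)=0.7235;  θ3=γ+ψ≈-0.3489

θ₁ = -0.2615, θ₂ = 0.0871, θ₃ = -0.3489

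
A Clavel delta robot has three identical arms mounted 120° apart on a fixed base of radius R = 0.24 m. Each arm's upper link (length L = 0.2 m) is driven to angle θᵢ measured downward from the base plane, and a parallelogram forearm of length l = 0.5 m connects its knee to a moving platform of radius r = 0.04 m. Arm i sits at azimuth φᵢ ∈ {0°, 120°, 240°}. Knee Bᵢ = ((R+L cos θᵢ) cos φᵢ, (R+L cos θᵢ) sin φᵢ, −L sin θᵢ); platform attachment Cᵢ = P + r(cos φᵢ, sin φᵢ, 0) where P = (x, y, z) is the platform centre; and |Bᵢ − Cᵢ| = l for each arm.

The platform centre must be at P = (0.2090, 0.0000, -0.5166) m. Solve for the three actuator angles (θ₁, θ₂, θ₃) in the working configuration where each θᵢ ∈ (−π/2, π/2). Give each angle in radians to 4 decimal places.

φ1=0.0° → target in arm frame (0.2090, 0.0000)
  e−x'=-0.0090;  (l²−L²−(e−x')²−y'²−z²)/2L = -0.1424
  √(A²+B²)=0.5167;  θ1 = -1.5882+1.8500 ≈ 0.2618
φ2=120.0° → target in arm frame (-0.1045, -0.1810)
  A=0.3045, B=-0.5166, C=(l²−L²−A²−y'²−z²)/(2L)=-0.4559
  γ=atan2(-0.5166,0.3045)=-1.0382;  ψ=arccos(-0.7602)=2.4345;  θ2=γ+ψ≈1.3963
rotate P by −φ3: (-0.1045, 0.1810, -0.5166)
  e−x'=0.3045;  (l²−L²−(e−x')²−y'²−z²)/2L = -0.4559
  θ3 = atan2(B,A) + arccos(C/0.5997) = 1.3963

θ₁ = 0.2618, θ₂ = 1.3963, θ₃ = 1.3963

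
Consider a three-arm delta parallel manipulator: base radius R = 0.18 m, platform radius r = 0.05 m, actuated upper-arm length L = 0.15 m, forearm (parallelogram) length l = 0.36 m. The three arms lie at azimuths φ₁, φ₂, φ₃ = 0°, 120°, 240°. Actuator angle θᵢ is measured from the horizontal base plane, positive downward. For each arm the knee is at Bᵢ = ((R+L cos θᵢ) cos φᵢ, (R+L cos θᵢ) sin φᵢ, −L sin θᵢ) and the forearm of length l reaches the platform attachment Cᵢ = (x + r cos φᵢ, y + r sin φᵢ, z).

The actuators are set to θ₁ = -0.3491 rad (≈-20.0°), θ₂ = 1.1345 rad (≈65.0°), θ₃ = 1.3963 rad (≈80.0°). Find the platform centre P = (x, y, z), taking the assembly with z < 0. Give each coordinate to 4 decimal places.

φ1=0.0°: virtual centre (0.2710, 0.0000, 0.0513), radius l
φ2=120.0°: virtual centre (-0.0967, 0.1675, -0.1359), radius l
arm 3 at φ=240.0°: (R−r)+L cos θ3 = 0.1560;  S3 = (-0.0780, -0.1351, -0.1477)
eliminate P² terms by subtracting sphere 1 from 2 and 3
linear system: -0.7353x+0.3350y = -0.0202−-0.3745z; -0.6979x+-0.2703y = -0.0299−-0.3981z
Cramer: x(z) = 0.0357-0.5423z;  y(z) = 0.0182-0.0724z
sphere 1 gives Az²+Bz+C=0 with A=1.2993, B=0.1499, C=-0.0713;  B²−4AC=0.3931;  roots -0.2989, 0.1836;  negative root z = -0.2989
x = 0.1979, y = 0.0399

(0.1979, 0.0399, -0.2989)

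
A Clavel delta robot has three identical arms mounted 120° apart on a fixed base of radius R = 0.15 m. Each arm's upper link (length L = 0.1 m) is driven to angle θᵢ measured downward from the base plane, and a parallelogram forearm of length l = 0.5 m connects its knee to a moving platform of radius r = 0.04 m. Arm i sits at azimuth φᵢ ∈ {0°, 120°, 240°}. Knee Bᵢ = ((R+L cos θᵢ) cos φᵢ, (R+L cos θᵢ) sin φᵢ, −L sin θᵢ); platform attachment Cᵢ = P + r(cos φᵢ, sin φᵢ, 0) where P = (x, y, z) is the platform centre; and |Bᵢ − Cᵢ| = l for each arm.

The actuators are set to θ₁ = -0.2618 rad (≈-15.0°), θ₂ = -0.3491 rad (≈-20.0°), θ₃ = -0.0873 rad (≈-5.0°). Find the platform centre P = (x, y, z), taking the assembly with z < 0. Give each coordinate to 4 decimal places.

φ1=0.0°: virtual centre (0.2066, 0.0000, 0.0259), radius l
centre 2 = (0.2040·cos120.0°, 0.2040·sin120.0°, 0.0342) = (-0.1020, 0.1766, 0.0342)
φ3=240.0°: virtual centre (-0.1048, -0.1815, 0.0087), radius l
eliminate P² terms by subtracting sphere 1 from 2 and 3
plane₁₂: -0.6172x+0.3533y+0.0166z = -0.0006
det = 0.4441;  x = -0.0001+-0.0137z,  y = -0.0017+-0.0710z
quadratic in z: (1.0052)z²+(-0.0459)z+(-0.2066)=0, √Δ=0.9126 → z ∈ {-0.4311, 0.4768}; z = -0.4311 (taking z<0)
x = 0.0058, y = 0.0289

(0.0058, 0.0289, -0.4311)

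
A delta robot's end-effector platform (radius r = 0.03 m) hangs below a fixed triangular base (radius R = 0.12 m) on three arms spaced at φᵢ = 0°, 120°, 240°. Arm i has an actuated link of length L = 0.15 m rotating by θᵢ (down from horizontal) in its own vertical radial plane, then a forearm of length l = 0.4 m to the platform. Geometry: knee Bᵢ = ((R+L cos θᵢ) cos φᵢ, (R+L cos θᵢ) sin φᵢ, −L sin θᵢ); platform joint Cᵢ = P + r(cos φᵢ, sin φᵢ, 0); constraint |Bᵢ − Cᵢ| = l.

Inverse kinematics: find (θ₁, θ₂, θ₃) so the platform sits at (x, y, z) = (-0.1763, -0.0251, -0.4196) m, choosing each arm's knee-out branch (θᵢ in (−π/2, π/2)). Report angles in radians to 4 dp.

θ₁ = 1.3964, θ₂ = 0.6110, θ₃ = 0.4362

arm 1 (φ=0.0°): x'=-0.1763, y'=-0.0251
  A=0.2663, B=-0.4196, C=(l²−L²−A²−y'²−z²)/(2L)=-0.3670
  √(A²+B²)=0.4970;  θ1 = -1.0053+2.4017 ≈ 1.3964
φ2=120.0° → target in arm frame (0.0664, 0.1652)
  A=0.0236, B=-0.4196, C=(l²−L²−A²−y'²−z²)/(2L)=-0.2214
  θ2 = atan2(B,A) + arccos(C/0.4203) = 0.6110
arm 3 (φ=240.0°): x'=0.1099, y'=-0.1401
  A=-0.0199, B=-0.4196, C=(l²−L²−A²−y'²−z²)/(2L)=-0.1953
  γ=atan2(-0.4196,-0.0199)=-1.6182;  ψ=arccos(-0.4650)=2.0544;  θ3=γ+ψ≈0.4362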